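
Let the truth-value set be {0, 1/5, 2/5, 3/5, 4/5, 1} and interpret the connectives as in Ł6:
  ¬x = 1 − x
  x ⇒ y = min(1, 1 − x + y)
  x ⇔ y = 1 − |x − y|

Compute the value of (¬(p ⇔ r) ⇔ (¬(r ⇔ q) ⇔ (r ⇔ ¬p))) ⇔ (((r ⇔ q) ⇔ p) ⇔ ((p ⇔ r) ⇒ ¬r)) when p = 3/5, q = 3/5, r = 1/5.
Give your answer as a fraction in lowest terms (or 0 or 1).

p ⇔ r = 3/5 ⇔ 1/5 = 3/5
¬(p ⇔ r) = ¬3/5 = 2/5
r ⇔ q = 1/5 ⇔ 3/5 = 3/5
¬(r ⇔ q) = ¬3/5 = 2/5
¬p = ¬3/5 = 2/5
r ⇔ ¬p = 1/5 ⇔ 2/5 = 4/5
¬(r ⇔ q) ⇔ (r ⇔ ¬p) = 2/5 ⇔ 4/5 = 3/5
¬(p ⇔ r) ⇔ (¬(r ⇔ q) ⇔ (r ⇔ ¬p)) = 2/5 ⇔ 3/5 = 4/5
r ⇔ q = 1/5 ⇔ 3/5 = 3/5
(r ⇔ q) ⇔ p = 3/5 ⇔ 3/5 = 1
p ⇔ r = 3/5 ⇔ 1/5 = 3/5
¬r = ¬1/5 = 4/5
(p ⇔ r) ⇒ ¬r = 3/5 ⇒ 4/5 = 1
((r ⇔ q) ⇔ p) ⇔ ((p ⇔ r) ⇒ ¬r) = 1 ⇔ 1 = 1
(¬(p ⇔ r) ⇔ (¬(r ⇔ q) ⇔ (r ⇔ ¬p))) ⇔ (((r ⇔ q) ⇔ p) ⇔ ((p ⇔ r) ⇒ ¬r)) = 4/5 ⇔ 1 = 4/5

4/5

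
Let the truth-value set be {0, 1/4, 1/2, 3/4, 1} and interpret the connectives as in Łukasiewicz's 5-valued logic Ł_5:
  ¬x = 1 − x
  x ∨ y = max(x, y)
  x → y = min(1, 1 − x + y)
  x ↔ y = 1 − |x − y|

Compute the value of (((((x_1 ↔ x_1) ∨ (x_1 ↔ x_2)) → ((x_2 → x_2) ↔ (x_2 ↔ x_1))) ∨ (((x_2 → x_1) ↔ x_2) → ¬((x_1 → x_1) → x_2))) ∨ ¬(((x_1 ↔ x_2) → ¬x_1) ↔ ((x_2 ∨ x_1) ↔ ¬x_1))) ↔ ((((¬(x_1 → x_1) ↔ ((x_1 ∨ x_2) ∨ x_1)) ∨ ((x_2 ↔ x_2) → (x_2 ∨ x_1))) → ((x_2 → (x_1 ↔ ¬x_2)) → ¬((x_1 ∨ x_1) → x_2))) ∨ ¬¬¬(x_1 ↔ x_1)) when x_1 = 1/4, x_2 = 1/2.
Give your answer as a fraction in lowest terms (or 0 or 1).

x_1 ↔ x_1 = 1/4 ↔ 1/4 = 1
x_1 ↔ x_2 = 1/4 ↔ 1/2 = 3/4
(x_1 ↔ x_1) ∨ (x_1 ↔ x_2) = 1 ∨ 3/4 = 1
x_2 → x_2 = 1/2 → 1/2 = 1
x_2 ↔ x_1 = 1/2 ↔ 1/4 = 3/4
(x_2 → x_2) ↔ (x_2 ↔ x_1) = 1 ↔ 3/4 = 3/4
((x_1 ↔ x_1) ∨ (x_1 ↔ x_2)) → ((x_2 → x_2) ↔ (x_2 ↔ x_1)) = 1 → 3/4 = 3/4
x_2 → x_1 = 1/2 → 1/4 = 3/4
(x_2 → x_1) ↔ x_2 = 3/4 ↔ 1/2 = 3/4
x_1 → x_1 = 1/4 → 1/4 = 1
(x_1 → x_1) → x_2 = 1 → 1/2 = 1/2
¬((x_1 → x_1) → x_2) = ¬1/2 = 1/2
((x_2 → x_1) ↔ x_2) → ¬((x_1 → x_1) → x_2) = 3/4 → 1/2 = 3/4
(((x_1 ↔ x_1) ∨ (x_1 ↔ x_2)) → ((x_2 → x_2) ↔ (x_2 ↔ x_1))) ∨ (((x_2 → x_1) ↔ x_2) → ¬((x_1 → x_1) → x_2)) = 3/4 ∨ 3/4 = 3/4
x_1 ↔ x_2 = 1/4 ↔ 1/2 = 3/4
¬x_1 = ¬1/4 = 3/4
(x_1 ↔ x_2) → ¬x_1 = 3/4 → 3/4 = 1
x_2 ∨ x_1 = 1/2 ∨ 1/4 = 1/2
¬x_1 = ¬1/4 = 3/4
(x_2 ∨ x_1) ↔ ¬x_1 = 1/2 ↔ 3/4 = 3/4
((x_1 ↔ x_2) → ¬x_1) ↔ ((x_2 ∨ x_1) ↔ ¬x_1) = 1 ↔ 3/4 = 3/4
¬(((x_1 ↔ x_2) → ¬x_1) ↔ ((x_2 ∨ x_1) ↔ ¬x_1)) = ¬3/4 = 1/4
((((x_1 ↔ x_1) ∨ (x_1 ↔ x_2)) → ((x_2 → x_2) ↔ (x_2 ↔ x_1))) ∨ (((x_2 → x_1) ↔ x_2) → ¬((x_1 → x_1) → x_2))) ∨ ¬(((x_1 ↔ x_2) → ¬x_1) ↔ ((x_2 ∨ x_1) ↔ ¬x_1)) = 3/4 ∨ 1/4 = 3/4
x_1 → x_1 = 1/4 → 1/4 = 1
¬(x_1 → x_1) = ¬1 = 0
x_1 ∨ x_2 = 1/4 ∨ 1/2 = 1/2
(x_1 ∨ x_2) ∨ x_1 = 1/2 ∨ 1/4 = 1/2
¬(x_1 → x_1) ↔ ((x_1 ∨ x_2) ∨ x_1) = 0 ↔ 1/2 = 1/2
x_2 ↔ x_2 = 1/2 ↔ 1/2 = 1
x_2 ∨ x_1 = 1/2 ∨ 1/4 = 1/2
(x_2 ↔ x_2) → (x_2 ∨ x_1) = 1 → 1/2 = 1/2
(¬(x_1 → x_1) ↔ ((x_1 ∨ x_2) ∨ x_1)) ∨ ((x_2 ↔ x_2) → (x_2 ∨ x_1)) = 1/2 ∨ 1/2 = 1/2
¬x_2 = ¬1/2 = 1/2
x_1 ↔ ¬x_2 = 1/4 ↔ 1/2 = 3/4
x_2 → (x_1 ↔ ¬x_2) = 1/2 → 3/4 = 1
x_1 ∨ x_1 = 1/4 ∨ 1/4 = 1/4
(x_1 ∨ x_1) → x_2 = 1/4 → 1/2 = 1
¬((x_1 ∨ x_1) → x_2) = ¬1 = 0
(x_2 → (x_1 ↔ ¬x_2)) → ¬((x_1 ∨ x_1) → x_2) = 1 → 0 = 0
((¬(x_1 → x_1) ↔ ((x_1 ∨ x_2) ∨ x_1)) ∨ ((x_2 ↔ x_2) → (x_2 ∨ x_1))) → ((x_2 → (x_1 ↔ ¬x_2)) → ¬((x_1 ∨ x_1) → x_2)) = 1/2 → 0 = 1/2
x_1 ↔ x_1 = 1/4 ↔ 1/4 = 1
¬(x_1 ↔ x_1) = ¬1 = 0
¬¬(x_1 ↔ x_1) = ¬0 = 1
¬¬¬(x_1 ↔ x_1) = ¬1 = 0
(((¬(x_1 → x_1) ↔ ((x_1 ∨ x_2) ∨ x_1)) ∨ ((x_2 ↔ x_2) → (x_2 ∨ x_1))) → ((x_2 → (x_1 ↔ ¬x_2)) → ¬((x_1 ∨ x_1) → x_2))) ∨ ¬¬¬(x_1 ↔ x_1) = 1/2 ∨ 0 = 1/2
(((((x_1 ↔ x_1) ∨ (x_1 ↔ x_2)) → ((x_2 → x_2) ↔ (x_2 ↔ x_1))) ∨ (((x_2 → x_1) ↔ x_2) → ¬((x_1 → x_1) → x_2))) ∨ ¬(((x_1 ↔ x_2) → ¬x_1) ↔ ((x_2 ∨ x_1) ↔ ¬x_1))) ↔ ((((¬(x_1 → x_1) ↔ ((x_1 ∨ x_2) ∨ x_1)) ∨ ((x_2 ↔ x_2) → (x_2 ∨ x_1))) → ((x_2 → (x_1 ↔ ¬x_2)) → ¬((x_1 ∨ x_1) → x_2))) ∨ ¬¬¬(x_1 ↔ x_1)) = 3/4 ↔ 1/2 = 3/4

3/4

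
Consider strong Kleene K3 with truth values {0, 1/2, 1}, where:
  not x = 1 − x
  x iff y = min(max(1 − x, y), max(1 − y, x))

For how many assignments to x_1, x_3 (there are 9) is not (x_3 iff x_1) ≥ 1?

x_1 = 0, x_3 = 0 ↦ 0  <
x_1 = 0, x_3 = 1/2 ↦ 1/2  <
x_1 = 0, x_3 = 1 ↦ 1  ≥
x_1 = 1/2, x_3 = 0 ↦ 1/2  <
x_1 = 1/2, x_3 = 1/2 ↦ 1/2  <
x_1 = 1/2, x_3 = 1 ↦ 1/2  <
x_1 = 1, x_3 = 0 ↦ 1  ≥
x_1 = 1, x_3 = 1/2 ↦ 1/2  <
x_1 = 1, x_3 = 1 ↦ 0  <
So 2 of the 9 assignments meet the threshold.

2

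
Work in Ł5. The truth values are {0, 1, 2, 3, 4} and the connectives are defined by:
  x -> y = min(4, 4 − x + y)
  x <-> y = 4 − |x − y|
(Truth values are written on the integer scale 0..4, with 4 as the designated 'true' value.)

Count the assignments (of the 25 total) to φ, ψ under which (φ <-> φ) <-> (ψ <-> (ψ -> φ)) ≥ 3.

value 4: 3 assignments (counts)
value 3: 5 assignments (counts)
value 2: 6 assignments
value 1: 5 assignments
value 0: 6 assignments
So 8 of the 25 assignments meet the threshold.

8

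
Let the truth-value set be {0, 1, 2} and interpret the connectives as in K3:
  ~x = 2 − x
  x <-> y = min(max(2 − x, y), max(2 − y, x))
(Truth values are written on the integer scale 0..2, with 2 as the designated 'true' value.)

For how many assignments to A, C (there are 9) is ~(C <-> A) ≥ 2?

A = 0, C = 0 ↦ 0  <
A = 0, C = 1 ↦ 1  <
A = 0, C = 2 ↦ 2  ≥
A = 1, C = 0 ↦ 1  <
A = 1, C = 1 ↦ 1  <
A = 1, C = 2 ↦ 1  <
A = 2, C = 0 ↦ 2  ≥
A = 2, C = 1 ↦ 1  <
A = 2, C = 2 ↦ 0  <
So 2 of the 9 assignments meet the threshold.

2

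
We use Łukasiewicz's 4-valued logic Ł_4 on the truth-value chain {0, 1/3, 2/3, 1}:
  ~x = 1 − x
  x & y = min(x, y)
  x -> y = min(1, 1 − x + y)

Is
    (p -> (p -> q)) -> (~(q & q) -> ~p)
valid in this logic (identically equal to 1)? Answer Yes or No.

No

Counterexample: take p = 1/3, q = 0.
p -> q = 1/3 -> 0 = 2/3
p -> (p -> q) = 1/3 -> 2/3 = 1
q & q = 0 & 0 = 0
~(q & q) = ~0 = 1
~p = ~1/3 = 2/3
~(q & q) -> ~p = 1 -> 2/3 = 2/3
(p -> (p -> q)) -> (~(q & q) -> ~p) = 1 -> 2/3 = 2/3
This gives 2/3 ≠ 1.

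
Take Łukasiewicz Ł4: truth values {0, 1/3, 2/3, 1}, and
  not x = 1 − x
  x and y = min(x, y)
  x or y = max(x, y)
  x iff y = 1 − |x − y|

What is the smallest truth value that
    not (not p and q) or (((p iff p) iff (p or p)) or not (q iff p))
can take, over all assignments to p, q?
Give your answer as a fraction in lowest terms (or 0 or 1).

Take p = 1/3, q = 2/3:
not p = not 1/3 = 2/3
not p and q = 2/3 and 2/3 = 2/3
not (not p and q) = not 2/3 = 1/3
p iff p = 1/3 iff 1/3 = 1
p or p = 1/3 or 1/3 = 1/3
(p iff p) iff (p or p) = 1 iff 1/3 = 1/3
q iff p = 2/3 iff 1/3 = 2/3
not (q iff p) = not 2/3 = 1/3
((p iff p) iff (p or p)) or not (q iff p) = 1/3 or 1/3 = 1/3
not (not p and q) or (((p iff p) iff (p or p)) or not (q iff p)) = 1/3 or 1/3 = 1/3
No assignment yields a value below 1/3, so this is the minimum.

1/3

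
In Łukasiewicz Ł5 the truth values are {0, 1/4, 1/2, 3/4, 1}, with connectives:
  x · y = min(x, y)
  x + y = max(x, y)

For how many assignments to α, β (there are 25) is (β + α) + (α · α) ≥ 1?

9

value 1: 9 assignments (counts)
value 3/4: 7 assignments
value 1/2: 5 assignments
value 1/4: 3 assignments
value 0: 1 assignment
So 9 of the 25 assignments meet the threshold.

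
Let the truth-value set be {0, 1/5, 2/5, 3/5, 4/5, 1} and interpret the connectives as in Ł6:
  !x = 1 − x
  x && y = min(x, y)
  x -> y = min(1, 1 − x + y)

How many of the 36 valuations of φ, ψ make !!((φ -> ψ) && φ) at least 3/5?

value 1: 1 assignment (counts)
value 4/5: 4 assignments (counts)
value 3/5: 7 assignments (counts)
value 2/5: 9 assignments
value 1/5: 8 assignments
value 0: 7 assignments
So 12 of the 36 assignments meet the threshold.

12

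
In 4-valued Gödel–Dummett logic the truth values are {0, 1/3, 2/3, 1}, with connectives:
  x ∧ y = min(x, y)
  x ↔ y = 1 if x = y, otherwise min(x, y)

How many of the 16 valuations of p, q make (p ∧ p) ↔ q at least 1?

p = 0, q = 0 ↦ 1  ≥
p = 0, q = 1/3 ↦ 0  <
p = 0, q = 2/3 ↦ 0  <
p = 0, q = 1 ↦ 0  <
p = 1/3, q = 0 ↦ 0  <
p = 1/3, q = 1/3 ↦ 1  ≥
p = 1/3, q = 2/3 ↦ 1/3  <
p = 1/3, q = 1 ↦ 1/3  <
p = 2/3, q = 0 ↦ 0  <
p = 2/3, q = 1/3 ↦ 1/3  <
p = 2/3, q = 2/3 ↦ 1  ≥
p = 2/3, q = 1 ↦ 2/3  <
p = 1, q = 0 ↦ 0  <
p = 1, q = 1/3 ↦ 1/3  <
p = 1, q = 2/3 ↦ 2/3  <
p = 1, q = 1 ↦ 1  ≥
So 4 of the 16 assignments meet the threshold.

4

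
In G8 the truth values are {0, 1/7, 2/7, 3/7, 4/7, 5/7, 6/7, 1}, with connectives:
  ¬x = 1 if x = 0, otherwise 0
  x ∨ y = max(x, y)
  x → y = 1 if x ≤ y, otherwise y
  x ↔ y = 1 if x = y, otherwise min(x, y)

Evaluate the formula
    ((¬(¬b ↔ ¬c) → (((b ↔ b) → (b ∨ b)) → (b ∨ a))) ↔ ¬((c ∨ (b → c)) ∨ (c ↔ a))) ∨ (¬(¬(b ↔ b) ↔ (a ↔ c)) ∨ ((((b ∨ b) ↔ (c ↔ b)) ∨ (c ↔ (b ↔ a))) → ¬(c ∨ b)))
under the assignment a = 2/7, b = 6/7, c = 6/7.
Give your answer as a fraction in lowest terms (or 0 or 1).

1

¬b = ¬6/7 = 0
¬c = ¬6/7 = 0
¬b ↔ ¬c = 0 ↔ 0 = 1
¬(¬b ↔ ¬c) = ¬1 = 0
b ↔ b = 6/7 ↔ 6/7 = 1
b ∨ b = 6/7 ∨ 6/7 = 6/7
(b ↔ b) → (b ∨ b) = 1 → 6/7 = 6/7
b ∨ a = 6/7 ∨ 2/7 = 6/7
((b ↔ b) → (b ∨ b)) → (b ∨ a) = 6/7 → 6/7 = 1
¬(¬b ↔ ¬c) → (((b ↔ b) → (b ∨ b)) → (b ∨ a)) = 0 → 1 = 1
b → c = 6/7 → 6/7 = 1
c ∨ (b → c) = 6/7 ∨ 1 = 1
c ↔ a = 6/7 ↔ 2/7 = 2/7
(c ∨ (b → c)) ∨ (c ↔ a) = 1 ∨ 2/7 = 1
¬((c ∨ (b → c)) ∨ (c ↔ a)) = ¬1 = 0
(¬(¬b ↔ ¬c) → (((b ↔ b) → (b ∨ b)) → (b ∨ a))) ↔ ¬((c ∨ (b → c)) ∨ (c ↔ a)) = 1 ↔ 0 = 0
b ↔ b = 6/7 ↔ 6/7 = 1
¬(b ↔ b) = ¬1 = 0
a ↔ c = 2/7 ↔ 6/7 = 2/7
¬(b ↔ b) ↔ (a ↔ c) = 0 ↔ 2/7 = 0
¬(¬(b ↔ b) ↔ (a ↔ c)) = ¬0 = 1
b ∨ b = 6/7 ∨ 6/7 = 6/7
c ↔ b = 6/7 ↔ 6/7 = 1
(b ∨ b) ↔ (c ↔ b) = 6/7 ↔ 1 = 6/7
b ↔ a = 6/7 ↔ 2/7 = 2/7
c ↔ (b ↔ a) = 6/7 ↔ 2/7 = 2/7
((b ∨ b) ↔ (c ↔ b)) ∨ (c ↔ (b ↔ a)) = 6/7 ∨ 2/7 = 6/7
c ∨ b = 6/7 ∨ 6/7 = 6/7
¬(c ∨ b) = ¬6/7 = 0
(((b ∨ b) ↔ (c ↔ b)) ∨ (c ↔ (b ↔ a))) → ¬(c ∨ b) = 6/7 → 0 = 0
¬(¬(b ↔ b) ↔ (a ↔ c)) ∨ ((((b ∨ b) ↔ (c ↔ b)) ∨ (c ↔ (b ↔ a))) → ¬(c ∨ b)) = 1 ∨ 0 = 1
((¬(¬b ↔ ¬c) → (((b ↔ b) → (b ∨ b)) → (b ∨ a))) ↔ ¬((c ∨ (b → c)) ∨ (c ↔ a))) ∨ (¬(¬(b ↔ b) ↔ (a ↔ c)) ∨ ((((b ∨ b) ↔ (c ↔ b)) ∨ (c ↔ (b ↔ a))) → ¬(c ∨ b))) = 0 ∨ 1 = 1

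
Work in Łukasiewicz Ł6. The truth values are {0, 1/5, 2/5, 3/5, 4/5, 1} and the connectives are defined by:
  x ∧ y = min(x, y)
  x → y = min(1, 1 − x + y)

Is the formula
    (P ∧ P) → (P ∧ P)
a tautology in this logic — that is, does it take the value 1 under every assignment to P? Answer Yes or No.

P = 0 ↦ 1
P = 1/5 ↦ 1
P = 2/5 ↦ 1
P = 3/5 ↦ 1
P = 4/5 ↦ 1
P = 1 ↦ 1
Every assignment gives a value ≥ 1.

Yes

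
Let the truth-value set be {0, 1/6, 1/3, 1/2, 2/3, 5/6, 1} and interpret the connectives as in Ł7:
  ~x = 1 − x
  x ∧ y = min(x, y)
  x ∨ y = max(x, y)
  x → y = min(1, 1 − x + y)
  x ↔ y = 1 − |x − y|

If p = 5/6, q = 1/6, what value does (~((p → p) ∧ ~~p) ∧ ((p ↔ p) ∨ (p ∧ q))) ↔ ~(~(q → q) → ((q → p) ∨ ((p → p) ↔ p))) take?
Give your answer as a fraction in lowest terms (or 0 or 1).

p → p = 5/6 → 5/6 = 1
~p = ~5/6 = 1/6
~~p = ~1/6 = 5/6
(p → p) ∧ ~~p = 1 ∧ 5/6 = 5/6
~((p → p) ∧ ~~p) = ~5/6 = 1/6
p ↔ p = 5/6 ↔ 5/6 = 1
p ∧ q = 5/6 ∧ 1/6 = 1/6
(p ↔ p) ∨ (p ∧ q) = 1 ∨ 1/6 = 1
~((p → p) ∧ ~~p) ∧ ((p ↔ p) ∨ (p ∧ q)) = 1/6 ∧ 1 = 1/6
q → q = 1/6 → 1/6 = 1
~(q → q) = ~1 = 0
q → p = 1/6 → 5/6 = 1
p → p = 5/6 → 5/6 = 1
(p → p) ↔ p = 1 ↔ 5/6 = 5/6
(q → p) ∨ ((p → p) ↔ p) = 1 ∨ 5/6 = 1
~(q → q) → ((q → p) ∨ ((p → p) ↔ p)) = 0 → 1 = 1
~(~(q → q) → ((q → p) ∨ ((p → p) ↔ p))) = ~1 = 0
(~((p → p) ∧ ~~p) ∧ ((p ↔ p) ∨ (p ∧ q))) ↔ ~(~(q → q) → ((q → p) ∨ ((p → p) ↔ p))) = 1/6 ↔ 0 = 5/6

5/6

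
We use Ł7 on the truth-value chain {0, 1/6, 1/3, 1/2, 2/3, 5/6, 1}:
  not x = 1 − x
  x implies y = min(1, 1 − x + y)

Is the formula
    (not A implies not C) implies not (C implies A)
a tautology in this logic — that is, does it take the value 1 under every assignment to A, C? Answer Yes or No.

Counterexample: take A = 0, C = 0.
not A = not 0 = 1
not C = not 0 = 1
not A implies not C = 1 implies 1 = 1
C implies A = 0 implies 0 = 1
not (C implies A) = not 1 = 0
(not A implies not C) implies not (C implies A) = 1 implies 0 = 0
This gives 0 ≠ 1.

No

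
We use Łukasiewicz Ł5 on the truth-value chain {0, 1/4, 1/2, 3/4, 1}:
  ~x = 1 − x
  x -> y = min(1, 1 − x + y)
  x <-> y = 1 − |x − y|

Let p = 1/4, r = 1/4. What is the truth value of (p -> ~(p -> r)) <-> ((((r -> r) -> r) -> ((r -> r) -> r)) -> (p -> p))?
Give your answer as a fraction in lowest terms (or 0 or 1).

p -> r = 1/4 -> 1/4 = 1
~(p -> r) = ~1 = 0
p -> ~(p -> r) = 1/4 -> 0 = 3/4
r -> r = 1/4 -> 1/4 = 1
(r -> r) -> r = 1 -> 1/4 = 1/4
r -> r = 1/4 -> 1/4 = 1
(r -> r) -> r = 1 -> 1/4 = 1/4
((r -> r) -> r) -> ((r -> r) -> r) = 1/4 -> 1/4 = 1
p -> p = 1/4 -> 1/4 = 1
(((r -> r) -> r) -> ((r -> r) -> r)) -> (p -> p) = 1 -> 1 = 1
(p -> ~(p -> r)) <-> ((((r -> r) -> r) -> ((r -> r) -> r)) -> (p -> p)) = 3/4 <-> 1 = 3/4

3/4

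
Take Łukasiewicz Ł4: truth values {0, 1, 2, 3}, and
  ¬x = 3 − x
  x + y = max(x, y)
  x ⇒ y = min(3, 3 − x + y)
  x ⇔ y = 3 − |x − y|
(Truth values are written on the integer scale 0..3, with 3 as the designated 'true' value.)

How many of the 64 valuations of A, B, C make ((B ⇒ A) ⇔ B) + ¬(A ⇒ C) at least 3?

value 3: 11 assignments (counts)
value 2: 23 assignments
value 1: 16 assignments
value 0: 14 assignments
So 11 of the 64 assignments meet the threshold.

11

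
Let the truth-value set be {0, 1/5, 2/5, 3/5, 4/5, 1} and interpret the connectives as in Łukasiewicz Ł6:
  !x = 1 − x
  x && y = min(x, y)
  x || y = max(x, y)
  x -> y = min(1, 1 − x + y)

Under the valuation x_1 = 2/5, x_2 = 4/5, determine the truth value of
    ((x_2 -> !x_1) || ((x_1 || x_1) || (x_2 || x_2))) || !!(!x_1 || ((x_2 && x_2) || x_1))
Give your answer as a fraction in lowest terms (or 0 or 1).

!x_1 = !2/5 = 3/5
x_2 -> !x_1 = 4/5 -> 3/5 = 4/5
x_1 || x_1 = 2/5 || 2/5 = 2/5
x_2 || x_2 = 4/5 || 4/5 = 4/5
(x_1 || x_1) || (x_2 || x_2) = 2/5 || 4/5 = 4/5
(x_2 -> !x_1) || ((x_1 || x_1) || (x_2 || x_2)) = 4/5 || 4/5 = 4/5
!x_1 = !2/5 = 3/5
x_2 && x_2 = 4/5 && 4/5 = 4/5
(x_2 && x_2) || x_1 = 4/5 || 2/5 = 4/5
!x_1 || ((x_2 && x_2) || x_1) = 3/5 || 4/5 = 4/5
!(!x_1 || ((x_2 && x_2) || x_1)) = !4/5 = 1/5
!!(!x_1 || ((x_2 && x_2) || x_1)) = !1/5 = 4/5
((x_2 -> !x_1) || ((x_1 || x_1) || (x_2 || x_2))) || !!(!x_1 || ((x_2 && x_2) || x_1)) = 4/5 || 4/5 = 4/5

4/5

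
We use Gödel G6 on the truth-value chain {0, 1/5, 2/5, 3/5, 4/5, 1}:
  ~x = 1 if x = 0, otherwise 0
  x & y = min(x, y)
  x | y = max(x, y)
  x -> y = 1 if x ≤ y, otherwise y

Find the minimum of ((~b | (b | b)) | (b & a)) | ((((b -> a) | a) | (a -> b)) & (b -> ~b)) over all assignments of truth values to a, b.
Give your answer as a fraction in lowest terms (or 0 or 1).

Take a = 0, b = 1/5:
~b = ~1/5 = 0
b | b = 1/5 | 1/5 = 1/5
~b | (b | b) = 0 | 1/5 = 1/5
b & a = 1/5 & 0 = 0
(~b | (b | b)) | (b & a) = 1/5 | 0 = 1/5
b -> a = 1/5 -> 0 = 0
(b -> a) | a = 0 | 0 = 0
a -> b = 0 -> 1/5 = 1
((b -> a) | a) | (a -> b) = 0 | 1 = 1
~b = ~1/5 = 0
b -> ~b = 1/5 -> 0 = 0
(((b -> a) | a) | (a -> b)) & (b -> ~b) = 1 & 0 = 0
((~b | (b | b)) | (b & a)) | ((((b -> a) | a) | (a -> b)) & (b -> ~b)) = 1/5 | 0 = 1/5
No assignment yields a value below 1/5, so this is the minimum.

1/5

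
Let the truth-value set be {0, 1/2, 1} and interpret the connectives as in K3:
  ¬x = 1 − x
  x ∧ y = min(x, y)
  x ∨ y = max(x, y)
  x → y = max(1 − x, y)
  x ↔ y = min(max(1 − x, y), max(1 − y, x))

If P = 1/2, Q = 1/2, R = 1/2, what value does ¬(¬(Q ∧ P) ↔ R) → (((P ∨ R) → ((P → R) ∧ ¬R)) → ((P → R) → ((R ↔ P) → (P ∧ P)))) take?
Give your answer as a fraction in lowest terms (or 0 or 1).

Q ∧ P = 1/2 ∧ 1/2 = 1/2
¬(Q ∧ P) = ¬1/2 = 1/2
¬(Q ∧ P) ↔ R = 1/2 ↔ 1/2 = 1/2
¬(¬(Q ∧ P) ↔ R) = ¬1/2 = 1/2
P ∨ R = 1/2 ∨ 1/2 = 1/2
P → R = 1/2 → 1/2 = 1/2
¬R = ¬1/2 = 1/2
(P → R) ∧ ¬R = 1/2 ∧ 1/2 = 1/2
(P ∨ R) → ((P → R) ∧ ¬R) = 1/2 → 1/2 = 1/2
P → R = 1/2 → 1/2 = 1/2
R ↔ P = 1/2 ↔ 1/2 = 1/2
P ∧ P = 1/2 ∧ 1/2 = 1/2
(R ↔ P) → (P ∧ P) = 1/2 → 1/2 = 1/2
(P → R) → ((R ↔ P) → (P ∧ P)) = 1/2 → 1/2 = 1/2
((P ∨ R) → ((P → R) ∧ ¬R)) → ((P → R) → ((R ↔ P) → (P ∧ P))) = 1/2 → 1/2 = 1/2
¬(¬(Q ∧ P) ↔ R) → (((P ∨ R) → ((P → R) ∧ ¬R)) → ((P → R) → ((R ↔ P) → (P ∧ P)))) = 1/2 → 1/2 = 1/2

1/2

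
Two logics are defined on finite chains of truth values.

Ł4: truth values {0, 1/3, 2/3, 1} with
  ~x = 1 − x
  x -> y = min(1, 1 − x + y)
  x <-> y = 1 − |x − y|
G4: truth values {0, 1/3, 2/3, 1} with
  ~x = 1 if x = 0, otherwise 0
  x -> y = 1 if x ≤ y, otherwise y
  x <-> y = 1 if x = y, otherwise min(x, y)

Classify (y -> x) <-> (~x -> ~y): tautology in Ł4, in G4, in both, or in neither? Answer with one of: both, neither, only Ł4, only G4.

In Ł4: every assignment gives 1 — tautology.
In G4: at x = 1/3, y = 2/3 the value is 1/3 — not a tautology.

only Ł4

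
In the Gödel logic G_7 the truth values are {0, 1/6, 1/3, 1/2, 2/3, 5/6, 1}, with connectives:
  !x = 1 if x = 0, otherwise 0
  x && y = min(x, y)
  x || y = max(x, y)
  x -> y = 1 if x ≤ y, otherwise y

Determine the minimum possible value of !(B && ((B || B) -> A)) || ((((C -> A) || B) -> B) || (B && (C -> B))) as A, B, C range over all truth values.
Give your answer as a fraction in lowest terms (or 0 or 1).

Take A = 1/6, B = 1/6, C = 0:
B || B = 1/6 || 1/6 = 1/6
(B || B) -> A = 1/6 -> 1/6 = 1
B && ((B || B) -> A) = 1/6 && 1 = 1/6
!(B && ((B || B) -> A)) = !1/6 = 0
C -> A = 0 -> 1/6 = 1
(C -> A) || B = 1 || 1/6 = 1
((C -> A) || B) -> B = 1 -> 1/6 = 1/6
C -> B = 0 -> 1/6 = 1
B && (C -> B) = 1/6 && 1 = 1/6
(((C -> A) || B) -> B) || (B && (C -> B)) = 1/6 || 1/6 = 1/6
!(B && ((B || B) -> A)) || ((((C -> A) || B) -> B) || (B && (C -> B))) = 0 || 1/6 = 1/6
No assignment yields a value below 1/6, so this is the minimum.

1/6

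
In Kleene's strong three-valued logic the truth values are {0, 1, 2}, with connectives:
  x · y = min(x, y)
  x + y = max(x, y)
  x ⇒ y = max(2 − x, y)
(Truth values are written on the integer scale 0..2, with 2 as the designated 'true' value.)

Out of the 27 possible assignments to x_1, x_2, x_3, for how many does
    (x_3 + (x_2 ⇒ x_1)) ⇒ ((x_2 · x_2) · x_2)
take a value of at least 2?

9

value 2: 9 assignments (counts)
value 1: 9 assignments
value 0: 9 assignments
So 9 of the 27 assignments meet the threshold.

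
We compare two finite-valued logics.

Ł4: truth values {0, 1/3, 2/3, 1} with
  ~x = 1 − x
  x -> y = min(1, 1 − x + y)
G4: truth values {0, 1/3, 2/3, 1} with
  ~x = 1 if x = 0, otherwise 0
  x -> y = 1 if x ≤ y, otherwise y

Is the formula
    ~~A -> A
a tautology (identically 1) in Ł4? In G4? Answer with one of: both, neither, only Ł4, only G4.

In Ł4: every assignment gives 1 — tautology.
In G4: at A = 1/3 the value is 1/3 — not a tautology.

only Ł4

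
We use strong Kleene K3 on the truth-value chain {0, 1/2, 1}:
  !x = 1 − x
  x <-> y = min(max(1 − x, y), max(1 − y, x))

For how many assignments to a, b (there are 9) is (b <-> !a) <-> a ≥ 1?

a = 0, b = 0 ↦ 1  ≥
a = 0, b = 1/2 ↦ 1/2  <
a = 0, b = 1 ↦ 0  <
a = 1/2, b = 0 ↦ 1/2  <
a = 1/2, b = 1/2 ↦ 1/2  <
a = 1/2, b = 1 ↦ 1/2  <
a = 1, b = 0 ↦ 1  ≥
a = 1, b = 1/2 ↦ 1/2  <
a = 1, b = 1 ↦ 0  <
So 2 of the 9 assignments meet the threshold.

2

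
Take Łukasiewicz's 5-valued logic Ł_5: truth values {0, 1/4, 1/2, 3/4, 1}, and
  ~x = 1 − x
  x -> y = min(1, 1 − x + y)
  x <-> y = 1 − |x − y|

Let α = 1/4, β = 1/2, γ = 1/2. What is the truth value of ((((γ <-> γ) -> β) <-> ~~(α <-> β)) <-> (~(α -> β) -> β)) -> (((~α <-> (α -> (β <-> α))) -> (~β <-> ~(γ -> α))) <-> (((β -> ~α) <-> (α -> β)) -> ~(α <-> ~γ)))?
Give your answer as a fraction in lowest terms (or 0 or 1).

γ <-> γ = 1/2 <-> 1/2 = 1
(γ <-> γ) -> β = 1 -> 1/2 = 1/2
α <-> β = 1/4 <-> 1/2 = 3/4
~(α <-> β) = ~3/4 = 1/4
~~(α <-> β) = ~1/4 = 3/4
((γ <-> γ) -> β) <-> ~~(α <-> β) = 1/2 <-> 3/4 = 3/4
α -> β = 1/4 -> 1/2 = 1
~(α -> β) = ~1 = 0
~(α -> β) -> β = 0 -> 1/2 = 1
(((γ <-> γ) -> β) <-> ~~(α <-> β)) <-> (~(α -> β) -> β) = 3/4 <-> 1 = 3/4
~α = ~1/4 = 3/4
β <-> α = 1/2 <-> 1/4 = 3/4
α -> (β <-> α) = 1/4 -> 3/4 = 1
~α <-> (α -> (β <-> α)) = 3/4 <-> 1 = 3/4
~β = ~1/2 = 1/2
γ -> α = 1/2 -> 1/4 = 3/4
~(γ -> α) = ~3/4 = 1/4
~β <-> ~(γ -> α) = 1/2 <-> 1/4 = 3/4
(~α <-> (α -> (β <-> α))) -> (~β <-> ~(γ -> α)) = 3/4 -> 3/4 = 1
~α = ~1/4 = 3/4
β -> ~α = 1/2 -> 3/4 = 1
α -> β = 1/4 -> 1/2 = 1
(β -> ~α) <-> (α -> β) = 1 <-> 1 = 1
~γ = ~1/2 = 1/2
α <-> ~γ = 1/4 <-> 1/2 = 3/4
~(α <-> ~γ) = ~3/4 = 1/4
((β -> ~α) <-> (α -> β)) -> ~(α <-> ~γ) = 1 -> 1/4 = 1/4
((~α <-> (α -> (β <-> α))) -> (~β <-> ~(γ -> α))) <-> (((β -> ~α) <-> (α -> β)) -> ~(α <-> ~γ)) = 1 <-> 1/4 = 1/4
((((γ <-> γ) -> β) <-> ~~(α <-> β)) <-> (~(α -> β) -> β)) -> (((~α <-> (α -> (β <-> α))) -> (~β <-> ~(γ -> α))) <-> (((β -> ~α) <-> (α -> β)) -> ~(α <-> ~γ))) = 3/4 -> 1/4 = 1/2

1/2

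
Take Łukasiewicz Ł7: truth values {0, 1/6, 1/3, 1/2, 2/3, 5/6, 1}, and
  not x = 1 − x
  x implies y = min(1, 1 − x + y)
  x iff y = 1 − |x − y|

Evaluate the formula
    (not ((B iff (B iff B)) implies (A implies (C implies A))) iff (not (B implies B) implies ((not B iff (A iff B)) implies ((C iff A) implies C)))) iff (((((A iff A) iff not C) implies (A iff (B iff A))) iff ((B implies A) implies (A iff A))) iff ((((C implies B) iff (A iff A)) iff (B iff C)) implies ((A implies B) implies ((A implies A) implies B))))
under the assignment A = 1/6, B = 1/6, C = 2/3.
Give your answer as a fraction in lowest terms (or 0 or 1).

B iff B = 1/6 iff 1/6 = 1
B iff (B iff B) = 1/6 iff 1 = 1/6
C implies A = 2/3 implies 1/6 = 1/2
A implies (C implies A) = 1/6 implies 1/2 = 1
(B iff (B iff B)) implies (A implies (C implies A)) = 1/6 implies 1 = 1
not ((B iff (B iff B)) implies (A implies (C implies A))) = not 1 = 0
B implies B = 1/6 implies 1/6 = 1
not (B implies B) = not 1 = 0
not B = not 1/6 = 5/6
A iff B = 1/6 iff 1/6 = 1
not B iff (A iff B) = 5/6 iff 1 = 5/6
C iff A = 2/3 iff 1/6 = 1/2
(C iff A) implies C = 1/2 implies 2/3 = 1
(not B iff (A iff B)) implies ((C iff A) implies C) = 5/6 implies 1 = 1
not (B implies B) implies ((not B iff (A iff B)) implies ((C iff A) implies C)) = 0 implies 1 = 1
not ((B iff (B iff B)) implies (A implies (C implies A))) iff (not (B implies B) implies ((not B iff (A iff B)) implies ((C iff A) implies C))) = 0 iff 1 = 0
A iff A = 1/6 iff 1/6 = 1
not C = not 2/3 = 1/3
(A iff A) iff not C = 1 iff 1/3 = 1/3
B iff A = 1/6 iff 1/6 = 1
A iff (B iff A) = 1/6 iff 1 = 1/6
((A iff A) iff not C) implies (A iff (B iff A)) = 1/3 implies 1/6 = 5/6
B implies A = 1/6 implies 1/6 = 1
A iff A = 1/6 iff 1/6 = 1
(B implies A) implies (A iff A) = 1 implies 1 = 1
(((A iff A) iff not C) implies (A iff (B iff A))) iff ((B implies A) implies (A iff A)) = 5/6 iff 1 = 5/6
C implies B = 2/3 implies 1/6 = 1/2
A iff A = 1/6 iff 1/6 = 1
(C implies B) iff (A iff A) = 1/2 iff 1 = 1/2
B iff C = 1/6 iff 2/3 = 1/2
((C implies B) iff (A iff A)) iff (B iff C) = 1/2 iff 1/2 = 1
A implies B = 1/6 implies 1/6 = 1
A implies A = 1/6 implies 1/6 = 1
(A implies A) implies B = 1 implies 1/6 = 1/6
(A implies B) implies ((A implies A) implies B) = 1 implies 1/6 = 1/6
(((C implies B) iff (A iff A)) iff (B iff C)) implies ((A implies B) implies ((A implies A) implies B)) = 1 implies 1/6 = 1/6
((((A iff A) iff not C) implies (A iff (B iff A))) iff ((B implies A) implies (A iff A))) iff ((((C implies B) iff (A iff A)) iff (B iff C)) implies ((A implies B) implies ((A implies A) implies B))) = 5/6 iff 1/6 = 1/3
(not ((B iff (B iff B)) implies (A implies (C implies A))) iff (not (B implies B) implies ((not B iff (A iff B)) implies ((C iff A) implies C)))) iff (((((A iff A) iff not C) implies (A iff (B iff A))) iff ((B implies A) implies (A iff A))) iff ((((C implies B) iff (A iff A)) iff (B iff C)) implies ((A implies B) implies ((A implies A) implies B)))) = 0 iff 1/3 = 2/3

2/3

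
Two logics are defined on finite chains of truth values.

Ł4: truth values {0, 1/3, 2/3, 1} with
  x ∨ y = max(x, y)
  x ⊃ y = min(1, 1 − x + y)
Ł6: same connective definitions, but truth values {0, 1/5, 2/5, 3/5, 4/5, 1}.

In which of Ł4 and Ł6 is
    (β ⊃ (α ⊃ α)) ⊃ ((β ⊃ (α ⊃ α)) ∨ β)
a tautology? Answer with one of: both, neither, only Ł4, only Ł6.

both

In Ł4: every assignment gives 1 — tautology.
In Ł6: every assignment gives 1 — tautology.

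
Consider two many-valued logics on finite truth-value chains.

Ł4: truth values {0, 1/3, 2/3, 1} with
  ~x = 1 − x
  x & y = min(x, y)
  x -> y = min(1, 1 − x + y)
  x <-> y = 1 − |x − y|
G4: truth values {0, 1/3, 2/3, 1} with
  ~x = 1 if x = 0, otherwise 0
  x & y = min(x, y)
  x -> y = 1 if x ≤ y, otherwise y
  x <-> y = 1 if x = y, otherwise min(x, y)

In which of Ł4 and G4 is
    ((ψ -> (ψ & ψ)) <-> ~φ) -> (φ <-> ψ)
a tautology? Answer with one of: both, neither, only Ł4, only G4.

neither

In Ł4: at φ = 0, ψ = 1/3 the value is 2/3 — not a tautology.
In G4: at φ = 0, ψ = 1/3 the value is 0 — not a tautology.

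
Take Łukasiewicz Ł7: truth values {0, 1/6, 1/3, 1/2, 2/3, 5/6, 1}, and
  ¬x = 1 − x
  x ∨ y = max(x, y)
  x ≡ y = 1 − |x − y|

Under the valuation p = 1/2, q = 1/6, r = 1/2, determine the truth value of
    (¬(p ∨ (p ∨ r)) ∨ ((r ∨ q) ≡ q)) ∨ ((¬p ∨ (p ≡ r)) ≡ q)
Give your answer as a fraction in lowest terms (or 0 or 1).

p ∨ r = 1/2 ∨ 1/2 = 1/2
p ∨ (p ∨ r) = 1/2 ∨ 1/2 = 1/2
¬(p ∨ (p ∨ r)) = ¬1/2 = 1/2
r ∨ q = 1/2 ∨ 1/6 = 1/2
(r ∨ q) ≡ q = 1/2 ≡ 1/6 = 2/3
¬(p ∨ (p ∨ r)) ∨ ((r ∨ q) ≡ q) = 1/2 ∨ 2/3 = 2/3
¬p = ¬1/2 = 1/2
p ≡ r = 1/2 ≡ 1/2 = 1
¬p ∨ (p ≡ r) = 1/2 ∨ 1 = 1
(¬p ∨ (p ≡ r)) ≡ q = 1 ≡ 1/6 = 1/6
(¬(p ∨ (p ∨ r)) ∨ ((r ∨ q) ≡ q)) ∨ ((¬p ∨ (p ≡ r)) ≡ q) = 2/3 ∨ 1/6 = 2/3

2/3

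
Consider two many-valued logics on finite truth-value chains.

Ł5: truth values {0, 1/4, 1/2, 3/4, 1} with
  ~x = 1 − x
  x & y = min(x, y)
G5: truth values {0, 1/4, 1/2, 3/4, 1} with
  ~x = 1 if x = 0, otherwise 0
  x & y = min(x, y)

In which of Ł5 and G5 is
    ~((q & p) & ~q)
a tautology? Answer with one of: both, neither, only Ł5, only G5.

In Ł5: at p = 1/4, q = 1/4 the value is 3/4 — not a tautology.
In G5: every assignment gives 1 — tautology.

only G5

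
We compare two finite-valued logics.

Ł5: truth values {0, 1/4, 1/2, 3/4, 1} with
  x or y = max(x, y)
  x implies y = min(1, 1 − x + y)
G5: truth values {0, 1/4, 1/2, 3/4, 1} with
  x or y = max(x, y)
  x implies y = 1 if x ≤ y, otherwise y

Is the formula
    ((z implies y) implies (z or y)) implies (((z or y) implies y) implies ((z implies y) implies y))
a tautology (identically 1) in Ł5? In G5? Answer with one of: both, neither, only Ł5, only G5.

both

In Ł5: every assignment gives 1 — tautology.
In G5: every assignment gives 1 — tautology.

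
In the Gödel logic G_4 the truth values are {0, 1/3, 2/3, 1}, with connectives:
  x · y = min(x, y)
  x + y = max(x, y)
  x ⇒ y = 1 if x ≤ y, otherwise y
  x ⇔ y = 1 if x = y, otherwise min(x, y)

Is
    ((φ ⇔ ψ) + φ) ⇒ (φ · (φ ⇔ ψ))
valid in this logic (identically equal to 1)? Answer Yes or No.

Counterexample: take φ = 0, ψ = 0.
φ ⇔ ψ = 0 ⇔ 0 = 1
(φ ⇔ ψ) + φ = 1 + 0 = 1
φ ⇔ ψ = 0 ⇔ 0 = 1
φ · (φ ⇔ ψ) = 0 · 1 = 0
((φ ⇔ ψ) + φ) ⇒ (φ · (φ ⇔ ψ)) = 1 ⇒ 0 = 0
This gives 0 ≠ 1.

No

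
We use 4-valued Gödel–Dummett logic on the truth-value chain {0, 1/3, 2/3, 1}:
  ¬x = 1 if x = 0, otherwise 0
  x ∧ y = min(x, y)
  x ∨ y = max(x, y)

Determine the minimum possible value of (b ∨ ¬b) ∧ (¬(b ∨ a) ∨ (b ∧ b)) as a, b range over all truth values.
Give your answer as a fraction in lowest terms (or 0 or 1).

Take a = 1/3, b = 0:
¬b = ¬0 = 1
b ∨ ¬b = 0 ∨ 1 = 1
b ∨ a = 0 ∨ 1/3 = 1/3
¬(b ∨ a) = ¬1/3 = 0
b ∧ b = 0 ∧ 0 = 0
¬(b ∨ a) ∨ (b ∧ b) = 0 ∨ 0 = 0
(b ∨ ¬b) ∧ (¬(b ∨ a) ∨ (b ∧ b)) = 1 ∧ 0 = 0
No assignment yields a value below 0, so this is the minimum.

0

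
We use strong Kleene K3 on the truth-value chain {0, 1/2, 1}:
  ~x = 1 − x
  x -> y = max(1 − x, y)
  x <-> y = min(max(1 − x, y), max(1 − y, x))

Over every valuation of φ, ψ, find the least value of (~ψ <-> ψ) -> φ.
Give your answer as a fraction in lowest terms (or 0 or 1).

1/2

Take φ = 0, ψ = 1/2:
~ψ = ~1/2 = 1/2
~ψ <-> ψ = 1/2 <-> 1/2 = 1/2
(~ψ <-> ψ) -> φ = 1/2 -> 0 = 1/2
No assignment yields a value below 1/2, so this is the minimum.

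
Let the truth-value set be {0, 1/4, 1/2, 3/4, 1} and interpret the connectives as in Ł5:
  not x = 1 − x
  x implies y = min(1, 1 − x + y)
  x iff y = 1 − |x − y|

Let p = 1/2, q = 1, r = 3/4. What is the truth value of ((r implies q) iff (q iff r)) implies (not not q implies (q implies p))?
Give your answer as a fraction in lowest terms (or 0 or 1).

r implies q = 3/4 implies 1 = 1
q iff r = 1 iff 3/4 = 3/4
(r implies q) iff (q iff r) = 1 iff 3/4 = 3/4
not q = not 1 = 0
not not q = not 0 = 1
q implies p = 1 implies 1/2 = 1/2
not not q implies (q implies p) = 1 implies 1/2 = 1/2
((r implies q) iff (q iff r)) implies (not not q implies (q implies p)) = 3/4 implies 1/2 = 3/4

3/4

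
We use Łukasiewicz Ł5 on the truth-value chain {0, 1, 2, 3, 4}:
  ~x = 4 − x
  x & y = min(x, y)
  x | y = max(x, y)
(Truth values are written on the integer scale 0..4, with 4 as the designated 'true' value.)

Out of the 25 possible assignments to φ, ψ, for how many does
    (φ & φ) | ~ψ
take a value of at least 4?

value 4: 9 assignments (counts)
value 3: 7 assignments
value 2: 5 assignments
value 1: 3 assignments
value 0: 1 assignment
So 9 of the 25 assignments meet the threshold.

9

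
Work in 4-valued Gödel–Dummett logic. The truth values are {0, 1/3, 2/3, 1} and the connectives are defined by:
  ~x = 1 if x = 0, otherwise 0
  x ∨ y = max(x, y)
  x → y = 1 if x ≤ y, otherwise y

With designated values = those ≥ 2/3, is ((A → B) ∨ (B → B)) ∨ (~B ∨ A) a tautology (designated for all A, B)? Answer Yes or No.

Yes

A = 0, B = 0 ↦ 1
A = 0, B = 1/3 ↦ 1
A = 0, B = 2/3 ↦ 1
A = 0, B = 1 ↦ 1
A = 1/3, B = 0 ↦ 1
A = 1/3, B = 1/3 ↦ 1
A = 1/3, B = 2/3 ↦ 1
A = 1/3, B = 1 ↦ 1
A = 2/3, B = 0 ↦ 1
A = 2/3, B = 1/3 ↦ 1
A = 2/3, B = 2/3 ↦ 1
A = 2/3, B = 1 ↦ 1
A = 1, B = 0 ↦ 1
A = 1, B = 1/3 ↦ 1
A = 1, B = 2/3 ↦ 1
A = 1, B = 1 ↦ 1
Every assignment gives a value ≥ 2/3.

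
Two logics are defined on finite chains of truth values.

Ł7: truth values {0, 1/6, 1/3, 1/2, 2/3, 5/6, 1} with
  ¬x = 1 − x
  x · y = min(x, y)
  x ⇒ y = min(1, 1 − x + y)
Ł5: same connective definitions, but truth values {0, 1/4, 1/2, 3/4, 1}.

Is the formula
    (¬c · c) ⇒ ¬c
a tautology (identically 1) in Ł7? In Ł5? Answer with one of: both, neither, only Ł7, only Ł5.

both

In Ł7: every assignment gives 1 — tautology.
In Ł5: every assignment gives 1 — tautology.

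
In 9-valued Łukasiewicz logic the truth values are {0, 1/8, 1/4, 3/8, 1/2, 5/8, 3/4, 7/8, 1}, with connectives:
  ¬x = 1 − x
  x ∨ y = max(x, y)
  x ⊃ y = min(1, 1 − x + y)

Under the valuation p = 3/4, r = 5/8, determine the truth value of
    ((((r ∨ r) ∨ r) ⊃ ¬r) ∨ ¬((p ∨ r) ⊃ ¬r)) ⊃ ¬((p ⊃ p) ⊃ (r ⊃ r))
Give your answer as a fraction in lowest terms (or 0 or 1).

r ∨ r = 5/8 ∨ 5/8 = 5/8
(r ∨ r) ∨ r = 5/8 ∨ 5/8 = 5/8
¬r = ¬5/8 = 3/8
((r ∨ r) ∨ r) ⊃ ¬r = 5/8 ⊃ 3/8 = 3/4
p ∨ r = 3/4 ∨ 5/8 = 3/4
¬r = ¬5/8 = 3/8
(p ∨ r) ⊃ ¬r = 3/4 ⊃ 3/8 = 5/8
¬((p ∨ r) ⊃ ¬r) = ¬5/8 = 3/8
(((r ∨ r) ∨ r) ⊃ ¬r) ∨ ¬((p ∨ r) ⊃ ¬r) = 3/4 ∨ 3/8 = 3/4
p ⊃ p = 3/4 ⊃ 3/4 = 1
r ⊃ r = 5/8 ⊃ 5/8 = 1
(p ⊃ p) ⊃ (r ⊃ r) = 1 ⊃ 1 = 1
¬((p ⊃ p) ⊃ (r ⊃ r)) = ¬1 = 0
((((r ∨ r) ∨ r) ⊃ ¬r) ∨ ¬((p ∨ r) ⊃ ¬r)) ⊃ ¬((p ⊃ p) ⊃ (r ⊃ r)) = 3/4 ⊃ 0 = 1/4

1/4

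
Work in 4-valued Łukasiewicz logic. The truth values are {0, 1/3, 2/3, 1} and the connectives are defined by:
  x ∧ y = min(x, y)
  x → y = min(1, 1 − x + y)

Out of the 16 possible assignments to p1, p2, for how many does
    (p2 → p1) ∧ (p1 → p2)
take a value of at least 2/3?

10

p1 = 0, p2 = 0 ↦ 1  ≥
p1 = 0, p2 = 1/3 ↦ 2/3  ≥
p1 = 0, p2 = 2/3 ↦ 1/3  <
p1 = 0, p2 = 1 ↦ 0  <
p1 = 1/3, p2 = 0 ↦ 2/3  ≥
p1 = 1/3, p2 = 1/3 ↦ 1  ≥
p1 = 1/3, p2 = 2/3 ↦ 2/3  ≥
p1 = 1/3, p2 = 1 ↦ 1/3  <
p1 = 2/3, p2 = 0 ↦ 1/3  <
p1 = 2/3, p2 = 1/3 ↦ 2/3  ≥
p1 = 2/3, p2 = 2/3 ↦ 1  ≥
p1 = 2/3, p2 = 1 ↦ 2/3  ≥
p1 = 1, p2 = 0 ↦ 0  <
p1 = 1, p2 = 1/3 ↦ 1/3  <
p1 = 1, p2 = 2/3 ↦ 2/3  ≥
p1 = 1, p2 = 1 ↦ 1  ≥
So 10 of the 16 assignments meet the threshold.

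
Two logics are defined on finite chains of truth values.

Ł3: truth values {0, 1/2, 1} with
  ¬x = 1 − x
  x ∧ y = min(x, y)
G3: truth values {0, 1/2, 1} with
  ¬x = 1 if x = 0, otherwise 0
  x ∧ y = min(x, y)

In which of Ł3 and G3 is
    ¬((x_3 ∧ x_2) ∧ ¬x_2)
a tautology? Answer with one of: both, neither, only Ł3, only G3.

In Ł3: at x_2 = 1/2, x_3 = 1/2 the value is 1/2 — not a tautology.
In G3: every assignment gives 1 — tautology.

only G3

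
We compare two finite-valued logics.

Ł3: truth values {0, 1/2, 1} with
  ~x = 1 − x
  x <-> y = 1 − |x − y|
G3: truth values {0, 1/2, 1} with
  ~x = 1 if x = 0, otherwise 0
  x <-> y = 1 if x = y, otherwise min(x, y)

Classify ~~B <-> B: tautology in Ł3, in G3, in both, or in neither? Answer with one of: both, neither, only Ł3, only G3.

only Ł3

In Ł3: every assignment gives 1 — tautology.
In G3: at B = 1/2 the value is 1/2 — not a tautology.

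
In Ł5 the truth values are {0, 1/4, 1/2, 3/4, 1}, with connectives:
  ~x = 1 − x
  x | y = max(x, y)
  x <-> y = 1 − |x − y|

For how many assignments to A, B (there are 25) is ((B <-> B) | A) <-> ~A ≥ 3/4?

value 1: 5 assignments (counts)
value 3/4: 5 assignments (counts)
value 1/2: 5 assignments
value 1/4: 5 assignments
value 0: 5 assignments
So 10 of the 25 assignments meet the threshold.

10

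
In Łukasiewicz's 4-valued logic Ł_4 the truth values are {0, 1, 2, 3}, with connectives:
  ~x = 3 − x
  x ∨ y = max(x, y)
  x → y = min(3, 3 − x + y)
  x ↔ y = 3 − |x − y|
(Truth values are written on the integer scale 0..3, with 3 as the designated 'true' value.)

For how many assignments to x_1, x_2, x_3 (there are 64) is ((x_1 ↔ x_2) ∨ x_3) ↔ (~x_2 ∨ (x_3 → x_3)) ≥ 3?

value 3: 28 assignments (counts)
value 2: 24 assignments
value 1: 10 assignments
value 0: 2 assignments
So 28 of the 64 assignments meet the threshold.

28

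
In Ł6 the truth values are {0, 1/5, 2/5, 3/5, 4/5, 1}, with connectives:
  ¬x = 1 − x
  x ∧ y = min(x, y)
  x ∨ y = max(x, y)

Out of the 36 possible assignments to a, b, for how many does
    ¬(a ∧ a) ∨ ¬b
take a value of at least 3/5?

27

value 1: 11 assignments (counts)
value 4/5: 9 assignments (counts)
value 3/5: 7 assignments (counts)
value 2/5: 5 assignments
value 1/5: 3 assignments
value 0: 1 assignment
So 27 of the 36 assignments meet the threshold.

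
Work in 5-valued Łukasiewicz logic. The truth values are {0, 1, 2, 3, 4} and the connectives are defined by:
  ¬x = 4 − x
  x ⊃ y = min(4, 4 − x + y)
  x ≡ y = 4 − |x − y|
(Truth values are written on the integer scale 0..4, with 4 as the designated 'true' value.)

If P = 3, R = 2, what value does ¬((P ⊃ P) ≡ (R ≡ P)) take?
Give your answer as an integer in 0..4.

1

P ⊃ P = 3 ⊃ 3 = 4
R ≡ P = 2 ≡ 3 = 3
(P ⊃ P) ≡ (R ≡ P) = 4 ≡ 3 = 3
¬((P ⊃ P) ≡ (R ≡ P)) = ¬3 = 1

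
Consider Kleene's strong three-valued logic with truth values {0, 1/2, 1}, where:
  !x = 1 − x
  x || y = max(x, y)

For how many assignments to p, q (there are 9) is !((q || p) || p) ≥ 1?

p = 0, q = 0 ↦ 1  ≥
p = 0, q = 1/2 ↦ 1/2  <
p = 0, q = 1 ↦ 0  <
p = 1/2, q = 0 ↦ 1/2  <
p = 1/2, q = 1/2 ↦ 1/2  <
p = 1/2, q = 1 ↦ 0  <
p = 1, q = 0 ↦ 0  <
p = 1, q = 1/2 ↦ 0  <
p = 1, q = 1 ↦ 0  <
So 1 of the 9 assignments meets the threshold.

1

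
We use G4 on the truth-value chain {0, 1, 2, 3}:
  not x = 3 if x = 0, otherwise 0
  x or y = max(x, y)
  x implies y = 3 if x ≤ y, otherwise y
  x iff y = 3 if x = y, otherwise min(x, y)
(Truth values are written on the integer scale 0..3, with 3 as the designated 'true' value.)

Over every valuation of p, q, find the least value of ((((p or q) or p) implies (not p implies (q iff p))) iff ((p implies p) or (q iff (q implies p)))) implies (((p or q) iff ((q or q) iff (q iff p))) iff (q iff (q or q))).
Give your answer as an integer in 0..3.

1

Take p = 1, q = 0:
p or q = 1 or 0 = 1
(p or q) or p = 1 or 1 = 1
not p = not 1 = 0
q iff p = 0 iff 1 = 0
not p implies (q iff p) = 0 implies 0 = 3
((p or q) or p) implies (not p implies (q iff p)) = 1 implies 3 = 3
p implies p = 1 implies 1 = 3
q implies p = 0 implies 1 = 3
q iff (q implies p) = 0 iff 3 = 0
(p implies p) or (q iff (q implies p)) = 3 or 0 = 3
(((p or q) or p) implies (not p implies (q iff p))) iff ((p implies p) or (q iff (q implies p))) = 3 iff 3 = 3
p or q = 1 or 0 = 1
q or q = 0 or 0 = 0
q iff p = 0 iff 1 = 0
(q or q) iff (q iff p) = 0 iff 0 = 3
(p or q) iff ((q or q) iff (q iff p)) = 1 iff 3 = 1
q or q = 0 or 0 = 0
q iff (q or q) = 0 iff 0 = 3
((p or q) iff ((q or q) iff (q iff p))) iff (q iff (q or q)) = 1 iff 3 = 1
((((p or q) or p) implies (not p implies (q iff p))) iff ((p implies p) or (q iff (q implies p)))) implies (((p or q) iff ((q or q) iff (q iff p))) iff (q iff (q or q))) = 3 implies 1 = 1
No assignment yields a value below 1, so this is the minimum.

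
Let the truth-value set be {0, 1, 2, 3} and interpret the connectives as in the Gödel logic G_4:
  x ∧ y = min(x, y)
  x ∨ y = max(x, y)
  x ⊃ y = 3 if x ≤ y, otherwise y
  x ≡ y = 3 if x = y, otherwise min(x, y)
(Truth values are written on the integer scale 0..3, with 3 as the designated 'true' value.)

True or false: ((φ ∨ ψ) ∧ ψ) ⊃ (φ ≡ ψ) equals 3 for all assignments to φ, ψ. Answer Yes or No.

Counterexample: take φ = 0, ψ = 1.
φ ∨ ψ = 0 ∨ 1 = 1
(φ ∨ ψ) ∧ ψ = 1 ∧ 1 = 1
φ ≡ ψ = 0 ≡ 1 = 0
((φ ∨ ψ) ∧ ψ) ⊃ (φ ≡ ψ) = 1 ⊃ 0 = 0
This gives 0 ≠ 3.

No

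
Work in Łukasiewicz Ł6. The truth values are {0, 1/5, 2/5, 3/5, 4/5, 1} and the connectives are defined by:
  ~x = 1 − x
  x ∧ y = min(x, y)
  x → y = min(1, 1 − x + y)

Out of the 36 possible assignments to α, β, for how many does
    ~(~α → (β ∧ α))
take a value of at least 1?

6

value 1: 6 assignments (counts)
value 4/5: 1 assignment
value 3/5: 6 assignments
value 2/5: 2 assignments
value 1/5: 6 assignments
value 0: 15 assignments
So 6 of the 36 assignments meet the threshold.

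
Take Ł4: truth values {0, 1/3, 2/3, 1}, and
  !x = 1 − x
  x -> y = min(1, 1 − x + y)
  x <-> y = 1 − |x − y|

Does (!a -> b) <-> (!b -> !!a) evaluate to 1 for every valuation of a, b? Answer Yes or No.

a = 0, b = 0 ↦ 1
a = 0, b = 1/3 ↦ 1
a = 0, b = 2/3 ↦ 1
a = 0, b = 1 ↦ 1
a = 1/3, b = 0 ↦ 1
a = 1/3, b = 1/3 ↦ 1
a = 1/3, b = 2/3 ↦ 1
a = 1/3, b = 1 ↦ 1
a = 2/3, b = 0 ↦ 1
a = 2/3, b = 1/3 ↦ 1
a = 2/3, b = 2/3 ↦ 1
a = 2/3, b = 1 ↦ 1
a = 1, b = 0 ↦ 1
a = 1, b = 1/3 ↦ 1
a = 1, b = 2/3 ↦ 1
a = 1, b = 1 ↦ 1
Every assignment gives a value ≥ 1.

Yes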